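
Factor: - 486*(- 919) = 446634 = 2^1*3^5*919^1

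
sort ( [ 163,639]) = [163,639 ] 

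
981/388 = 2 + 205/388 = 2.53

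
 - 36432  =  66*( - 552)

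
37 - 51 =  - 14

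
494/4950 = 247/2475 = 0.10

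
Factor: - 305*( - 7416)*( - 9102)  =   -2^4*3^3 * 5^1*37^1*41^1*61^1*103^1=- 20587631760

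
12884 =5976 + 6908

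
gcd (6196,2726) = 2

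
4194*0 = 0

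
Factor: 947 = 947^1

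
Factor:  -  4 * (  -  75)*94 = 28200 = 2^3*3^1 * 5^2*47^1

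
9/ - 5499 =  - 1/611  =  -0.00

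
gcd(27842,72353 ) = 1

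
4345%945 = 565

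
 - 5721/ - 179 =31 + 172/179 = 31.96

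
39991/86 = 465 + 1/86 = 465.01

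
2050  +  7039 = 9089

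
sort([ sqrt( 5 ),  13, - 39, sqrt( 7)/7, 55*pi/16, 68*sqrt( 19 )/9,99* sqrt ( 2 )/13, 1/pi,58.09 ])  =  [ - 39 , 1/pi,sqrt ( 7) /7,sqrt ( 5 ), 99 * sqrt( 2)/13, 55 *pi/16,  13,68*sqrt (19 )/9,58.09 ] 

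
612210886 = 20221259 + 591989627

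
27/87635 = 27/87635 = 0.00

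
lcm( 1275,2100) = 35700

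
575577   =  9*63953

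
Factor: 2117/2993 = 29/41  =  29^1*41^( - 1 )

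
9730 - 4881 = 4849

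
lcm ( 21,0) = 0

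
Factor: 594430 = 2^1*5^1*59443^1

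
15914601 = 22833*697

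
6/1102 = 3/551  =  0.01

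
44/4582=22/2291 = 0.01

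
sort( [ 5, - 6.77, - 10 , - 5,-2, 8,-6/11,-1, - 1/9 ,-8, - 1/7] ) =[ - 10,-8, - 6.77,-5,-2 ,-1, - 6/11, - 1/7,-1/9, 5, 8]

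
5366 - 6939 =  - 1573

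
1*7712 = 7712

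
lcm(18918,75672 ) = 75672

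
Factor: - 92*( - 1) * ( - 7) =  - 2^2*7^1 * 23^1  =  - 644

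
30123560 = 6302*4780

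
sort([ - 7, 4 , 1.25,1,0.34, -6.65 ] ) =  [ - 7, - 6.65,0.34,1,1.25, 4]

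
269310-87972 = 181338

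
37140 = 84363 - 47223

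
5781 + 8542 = 14323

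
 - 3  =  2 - 5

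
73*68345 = 4989185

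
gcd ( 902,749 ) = 1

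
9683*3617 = 35023411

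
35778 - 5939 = 29839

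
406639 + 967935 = 1374574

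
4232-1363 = 2869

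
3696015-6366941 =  - 2670926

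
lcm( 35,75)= 525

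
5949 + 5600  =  11549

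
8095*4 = 32380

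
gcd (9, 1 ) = 1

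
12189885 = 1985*6141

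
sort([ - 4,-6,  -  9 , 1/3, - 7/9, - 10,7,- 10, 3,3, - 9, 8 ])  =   [ - 10, - 10, - 9, - 9, - 6, - 4,-7/9,1/3, 3,  3,7, 8 ]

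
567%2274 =567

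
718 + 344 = 1062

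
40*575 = 23000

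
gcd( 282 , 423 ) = 141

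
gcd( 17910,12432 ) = 6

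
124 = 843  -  719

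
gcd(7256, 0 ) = 7256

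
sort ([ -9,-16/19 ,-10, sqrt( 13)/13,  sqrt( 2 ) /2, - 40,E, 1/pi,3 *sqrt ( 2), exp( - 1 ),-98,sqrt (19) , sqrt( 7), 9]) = [ - 98 ,-40, -10, - 9, - 16/19, sqrt(13 ) /13  ,  1/pi, exp( - 1 ), sqrt ( 2)/2, sqrt( 7 ),E, 3*sqrt( 2), sqrt ( 19),9]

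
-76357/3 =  - 76357/3 = -  25452.33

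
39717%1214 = 869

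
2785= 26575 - 23790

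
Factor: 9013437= 3^4* 223^1*499^1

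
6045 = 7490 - 1445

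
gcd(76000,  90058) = 2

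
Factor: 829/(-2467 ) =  - 829^1*2467^( - 1)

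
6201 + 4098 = 10299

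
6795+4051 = 10846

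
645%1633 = 645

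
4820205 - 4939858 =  - 119653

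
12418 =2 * 6209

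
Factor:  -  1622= - 2^1* 811^1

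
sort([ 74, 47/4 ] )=[ 47/4, 74]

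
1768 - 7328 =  -5560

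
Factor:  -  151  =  - 151^1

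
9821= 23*427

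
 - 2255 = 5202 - 7457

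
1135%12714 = 1135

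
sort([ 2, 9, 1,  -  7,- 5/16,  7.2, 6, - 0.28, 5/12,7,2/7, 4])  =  [ - 7,-5/16, - 0.28, 2/7, 5/12, 1,2, 4, 6, 7, 7.2, 9] 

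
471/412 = 471/412 = 1.14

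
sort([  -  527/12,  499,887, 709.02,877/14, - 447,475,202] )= [-447, - 527/12,877/14,202,475, 499,709.02,887]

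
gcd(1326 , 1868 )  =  2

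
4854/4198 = 1 +328/2099 = 1.16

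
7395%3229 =937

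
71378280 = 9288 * 7685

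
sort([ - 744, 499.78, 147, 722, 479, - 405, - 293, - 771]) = [ - 771,- 744, - 405,- 293, 147, 479, 499.78,722] 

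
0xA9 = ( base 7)331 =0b10101001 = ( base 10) 169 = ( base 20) 89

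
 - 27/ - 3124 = 27/3124= 0.01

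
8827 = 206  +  8621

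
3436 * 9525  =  32727900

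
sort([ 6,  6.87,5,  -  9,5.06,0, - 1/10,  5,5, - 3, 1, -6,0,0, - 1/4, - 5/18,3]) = [ - 9 , - 6,- 3, - 5/18, - 1/4, - 1/10,0,0,0, 1,3,5,5 , 5,5.06,6 , 6.87 ] 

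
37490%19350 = 18140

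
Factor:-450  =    -  2^1*3^2*5^2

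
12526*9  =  112734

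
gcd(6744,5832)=24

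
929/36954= 929/36954 = 0.03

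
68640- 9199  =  59441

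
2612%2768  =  2612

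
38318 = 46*833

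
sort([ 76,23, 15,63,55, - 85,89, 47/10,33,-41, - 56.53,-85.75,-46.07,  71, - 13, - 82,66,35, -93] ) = [ - 93,  -  85.75, - 85,  -  82, - 56.53 , - 46.07,-41, - 13, 47/10, 15, 23,33, 35,  55,63, 66,71,  76,89]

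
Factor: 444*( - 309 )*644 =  - 88354224 = -2^4 * 3^2  *7^1*23^1*37^1 * 103^1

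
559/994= 559/994 = 0.56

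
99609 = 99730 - 121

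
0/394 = 0 = 0.00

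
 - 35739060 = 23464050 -59203110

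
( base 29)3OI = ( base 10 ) 3237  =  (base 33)2W3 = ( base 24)5EL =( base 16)CA5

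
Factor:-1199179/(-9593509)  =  29^1*347^ ( - 1)*27647^( - 1 )*41351^1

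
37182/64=580  +  31/32 = 580.97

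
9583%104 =15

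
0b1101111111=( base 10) 895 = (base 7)2416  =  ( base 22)1if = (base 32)RV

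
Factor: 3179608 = 2^3*31^1 * 12821^1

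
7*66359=464513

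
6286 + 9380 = 15666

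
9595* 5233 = 50210635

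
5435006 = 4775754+659252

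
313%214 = 99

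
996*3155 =3142380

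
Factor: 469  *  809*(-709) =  - 7^1*67^1*709^1 *809^1 = - 269009489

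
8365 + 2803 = 11168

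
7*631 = 4417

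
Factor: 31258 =2^1*15629^1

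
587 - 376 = 211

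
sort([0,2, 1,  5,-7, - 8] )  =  [-8,-7,  0 , 1,2, 5]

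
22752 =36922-14170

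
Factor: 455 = 5^1*7^1*  13^1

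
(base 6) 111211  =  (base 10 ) 9367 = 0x2497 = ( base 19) 16i0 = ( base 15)2B97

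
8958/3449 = 2 +2060/3449 =2.60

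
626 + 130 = 756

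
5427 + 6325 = 11752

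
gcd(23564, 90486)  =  2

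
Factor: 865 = 5^1*173^1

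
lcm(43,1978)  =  1978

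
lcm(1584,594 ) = 4752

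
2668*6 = 16008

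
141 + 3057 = 3198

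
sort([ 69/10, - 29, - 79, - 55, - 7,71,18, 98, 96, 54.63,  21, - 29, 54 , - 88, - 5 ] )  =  [ - 88, - 79, - 55, - 29, - 29, - 7, - 5, 69/10, 18,21,54,54.63,71,96 , 98] 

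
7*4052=28364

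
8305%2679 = 268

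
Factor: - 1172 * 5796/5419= - 6792912/5419 = - 2^4*3^2*7^1*23^1* 293^1 * 5419^(- 1 )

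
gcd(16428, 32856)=16428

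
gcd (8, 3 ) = 1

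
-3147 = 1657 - 4804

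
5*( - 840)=-4200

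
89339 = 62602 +26737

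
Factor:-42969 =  - 3^1*14323^1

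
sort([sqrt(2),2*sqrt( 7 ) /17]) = [ 2*sqrt( 7 )/17,sqrt( 2 )] 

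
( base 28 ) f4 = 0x1a8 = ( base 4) 12220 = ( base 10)424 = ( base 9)521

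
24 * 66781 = 1602744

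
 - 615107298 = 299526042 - 914633340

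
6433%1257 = 148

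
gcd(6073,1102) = 1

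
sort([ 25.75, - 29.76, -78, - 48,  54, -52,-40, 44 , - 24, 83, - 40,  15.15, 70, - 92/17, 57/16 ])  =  [-78, - 52, - 48, - 40 ,-40,- 29.76, - 24, - 92/17, 57/16 , 15.15, 25.75, 44 , 54,70, 83] 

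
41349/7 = 5907 = 5907.00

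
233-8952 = - 8719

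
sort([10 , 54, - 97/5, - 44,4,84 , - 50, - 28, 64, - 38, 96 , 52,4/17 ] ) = [ - 50, - 44, - 38, - 28 , - 97/5, 4/17, 4 , 10,52, 54,64,84, 96] 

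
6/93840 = 1/15640 = 0.00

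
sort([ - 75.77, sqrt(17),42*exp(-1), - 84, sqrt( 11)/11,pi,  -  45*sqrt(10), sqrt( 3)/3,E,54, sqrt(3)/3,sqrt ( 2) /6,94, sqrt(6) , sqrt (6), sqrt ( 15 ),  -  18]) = [  -  45 *sqrt(10), - 84, - 75.77, - 18,  sqrt( 2)/6,sqrt( 11)/11,sqrt( 3)/3, sqrt( 3)/3 , sqrt( 6),sqrt( 6),E,pi,sqrt( 15 ),sqrt( 17 ),42*exp( - 1), 54,94 ] 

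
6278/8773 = 6278/8773=0.72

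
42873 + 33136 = 76009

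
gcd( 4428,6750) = 54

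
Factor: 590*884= 521560 = 2^3*5^1 *13^1*17^1*59^1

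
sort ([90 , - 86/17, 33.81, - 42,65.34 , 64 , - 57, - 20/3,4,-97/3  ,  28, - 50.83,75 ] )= [ - 57,-50.83,-42,-97/3, - 20/3, - 86/17,  4,  28,33.81,64,65.34, 75,90]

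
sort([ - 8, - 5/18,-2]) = [-8,-2, - 5/18]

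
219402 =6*36567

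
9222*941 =8677902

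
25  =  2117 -2092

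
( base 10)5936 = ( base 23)B52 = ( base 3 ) 22010212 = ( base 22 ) C5I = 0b1011100110000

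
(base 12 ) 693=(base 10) 975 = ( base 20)28f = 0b1111001111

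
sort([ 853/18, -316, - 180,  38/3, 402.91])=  [ - 316, - 180 , 38/3,853/18 , 402.91]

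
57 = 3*19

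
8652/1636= 5 + 118/409 = 5.29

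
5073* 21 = 106533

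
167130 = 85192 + 81938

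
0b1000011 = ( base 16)43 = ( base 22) 31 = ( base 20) 37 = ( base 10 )67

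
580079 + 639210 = 1219289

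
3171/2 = 3171/2= 1585.50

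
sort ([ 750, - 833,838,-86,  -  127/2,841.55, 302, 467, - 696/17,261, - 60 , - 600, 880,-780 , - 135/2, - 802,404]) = [ - 833, -802, - 780, - 600, - 86,-135/2 ,  -  127/2, - 60, - 696/17, 261, 302, 404,467, 750,838, 841.55, 880] 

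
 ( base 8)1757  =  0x3ef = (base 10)1007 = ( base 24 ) 1HN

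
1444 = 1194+250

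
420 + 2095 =2515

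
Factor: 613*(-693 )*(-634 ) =269328906 =2^1*3^2*7^1*11^1*317^1*613^1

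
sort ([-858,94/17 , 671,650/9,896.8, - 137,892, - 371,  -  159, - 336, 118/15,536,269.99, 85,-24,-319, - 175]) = [- 858,  -  371, - 336 , - 319,-175, - 159, - 137,-24, 94/17 , 118/15, 650/9,85, 269.99,536, 671, 892, 896.8]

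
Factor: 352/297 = 2^5*3^( - 3)= 32/27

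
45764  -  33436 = 12328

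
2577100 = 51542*50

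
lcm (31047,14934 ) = 1179786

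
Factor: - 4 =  - 2^2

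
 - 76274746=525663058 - 601937804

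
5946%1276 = 842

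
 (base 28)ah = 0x129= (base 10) 297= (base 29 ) A7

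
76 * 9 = 684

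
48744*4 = 194976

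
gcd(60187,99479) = 1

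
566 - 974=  - 408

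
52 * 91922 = 4779944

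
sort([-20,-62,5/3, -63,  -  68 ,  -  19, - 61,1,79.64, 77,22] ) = [-68, -63,-62, - 61, -20,-19,1, 5/3,22,77, 79.64 ]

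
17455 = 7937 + 9518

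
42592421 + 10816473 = 53408894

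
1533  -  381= 1152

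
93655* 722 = 67618910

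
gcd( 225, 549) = 9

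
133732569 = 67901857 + 65830712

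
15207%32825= 15207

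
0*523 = 0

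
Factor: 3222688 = 2^5*7^1*14387^1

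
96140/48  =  24035/12 = 2002.92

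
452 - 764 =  - 312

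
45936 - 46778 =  - 842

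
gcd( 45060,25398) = 6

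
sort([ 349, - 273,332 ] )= [ - 273,332,349]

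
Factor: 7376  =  2^4 * 461^1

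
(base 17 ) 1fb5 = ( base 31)9pg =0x24e0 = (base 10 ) 9440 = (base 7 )36344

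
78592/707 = 78592/707 = 111.16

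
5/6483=5/6483= 0.00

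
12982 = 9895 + 3087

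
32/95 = 32/95 = 0.34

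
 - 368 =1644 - 2012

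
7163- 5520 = 1643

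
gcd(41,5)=1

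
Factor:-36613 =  - 19^1*41^1*47^1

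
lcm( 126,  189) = 378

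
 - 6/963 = -1+319/321  =  -0.01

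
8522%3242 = 2038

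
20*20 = 400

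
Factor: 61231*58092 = 3557031252 = 2^2*3^1*47^1*103^1 * 61231^1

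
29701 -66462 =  - 36761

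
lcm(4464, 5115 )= 245520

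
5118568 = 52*98434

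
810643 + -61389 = 749254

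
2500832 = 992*2521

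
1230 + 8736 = 9966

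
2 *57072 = 114144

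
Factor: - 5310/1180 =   -  9/2 = - 2^( - 1)*3^2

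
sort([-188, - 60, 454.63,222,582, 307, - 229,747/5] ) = [ - 229,  -  188, - 60,747/5,222, 307,454.63,582]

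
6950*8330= 57893500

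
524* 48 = 25152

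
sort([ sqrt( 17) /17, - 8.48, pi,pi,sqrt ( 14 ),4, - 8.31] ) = [  -  8.48, - 8.31, sqrt( 17)/17 , pi, pi, sqrt (14) , 4]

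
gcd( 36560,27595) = 5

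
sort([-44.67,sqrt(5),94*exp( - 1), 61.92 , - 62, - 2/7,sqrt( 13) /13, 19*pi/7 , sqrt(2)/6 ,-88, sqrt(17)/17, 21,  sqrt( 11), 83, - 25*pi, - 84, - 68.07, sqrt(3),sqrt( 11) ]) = [ - 88, - 84, - 25  *pi, - 68.07, - 62, - 44.67, - 2/7,sqrt(2 )/6, sqrt( 17 ) /17,sqrt ( 13)/13, sqrt(3 ), sqrt(5),  sqrt (11 ),sqrt( 11 ), 19*pi/7, 21,  94*exp( - 1 ), 61.92, 83 ] 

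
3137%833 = 638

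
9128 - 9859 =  - 731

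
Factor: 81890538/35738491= 2^1*3^1*617^(-1 )*1381^1*9883^1*57923^( - 1) 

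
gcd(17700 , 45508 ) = 4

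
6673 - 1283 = 5390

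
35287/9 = 35287/9 = 3920.78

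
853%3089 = 853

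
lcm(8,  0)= 0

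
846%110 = 76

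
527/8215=17/265  =  0.06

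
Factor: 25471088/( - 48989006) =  - 12735544/24494503 = - 2^3 *11^(-1 )*31^1*71^( -1)*79^(-1 )*89^1*397^( - 1)*577^1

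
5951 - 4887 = 1064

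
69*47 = 3243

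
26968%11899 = 3170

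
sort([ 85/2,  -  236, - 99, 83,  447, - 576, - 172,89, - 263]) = [ - 576, - 263,-236,-172,-99,85/2,83, 89, 447] 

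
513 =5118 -4605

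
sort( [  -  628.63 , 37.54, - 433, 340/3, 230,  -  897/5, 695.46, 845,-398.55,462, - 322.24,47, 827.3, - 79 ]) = [ - 628.63, - 433, - 398.55, -322.24, - 897/5, - 79, 37.54 , 47,  340/3,230, 462, 695.46,827.3, 845]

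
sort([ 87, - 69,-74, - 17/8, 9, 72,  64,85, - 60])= [-74, - 69,-60,-17/8, 9, 64,  72, 85 , 87 ] 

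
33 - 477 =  - 444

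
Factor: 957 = 3^1*11^1*29^1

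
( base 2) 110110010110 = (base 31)3j6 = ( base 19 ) 9C1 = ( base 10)3478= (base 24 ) 60m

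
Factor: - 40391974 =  - 2^1*7^2* 641^1*643^1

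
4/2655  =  4/2655 = 0.00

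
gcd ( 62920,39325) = 7865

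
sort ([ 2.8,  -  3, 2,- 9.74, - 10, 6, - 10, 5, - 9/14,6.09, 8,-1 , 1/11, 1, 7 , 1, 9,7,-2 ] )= [ - 10, - 10,- 9.74,-3, -2, - 1, - 9/14 , 1/11, 1, 1, 2, 2.8, 5,6, 6.09,  7, 7,8, 9] 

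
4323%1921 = 481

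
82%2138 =82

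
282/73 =3 + 63/73 = 3.86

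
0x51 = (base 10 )81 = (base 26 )33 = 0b1010001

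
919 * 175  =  160825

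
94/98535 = 94/98535   =  0.00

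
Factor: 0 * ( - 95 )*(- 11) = 0 = 0^1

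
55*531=29205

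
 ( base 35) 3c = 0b1110101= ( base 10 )117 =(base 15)7C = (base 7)225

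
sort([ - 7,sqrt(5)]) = [ - 7,sqrt( 5) ]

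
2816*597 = 1681152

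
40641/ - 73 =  - 40641/73 = - 556.73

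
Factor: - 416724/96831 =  - 2^2*3^( - 1)*11^2*29^( - 1 )*41^1*53^( - 1)=-19844/4611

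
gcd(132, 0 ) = 132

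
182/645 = 182/645=0.28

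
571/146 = 3 + 133/146  =  3.91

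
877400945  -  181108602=696292343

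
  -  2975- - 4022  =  1047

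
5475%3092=2383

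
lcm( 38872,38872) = 38872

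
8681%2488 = 1217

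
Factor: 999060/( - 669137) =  - 2^2 * 3^1*5^1*7^(-1)*17^( - 1 )*5623^(- 1) * 16651^1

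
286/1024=143/512  =  0.28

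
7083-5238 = 1845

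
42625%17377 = 7871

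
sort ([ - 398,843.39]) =[ - 398,843.39] 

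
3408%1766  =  1642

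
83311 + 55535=138846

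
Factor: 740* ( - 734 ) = -2^3 *5^1*37^1*367^1 = - 543160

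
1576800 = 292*5400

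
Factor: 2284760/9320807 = 2^3*5^1*57119^1*9320807^(-1 ) 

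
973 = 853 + 120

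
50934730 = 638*79835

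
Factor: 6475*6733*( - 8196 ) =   -  357314250300 = - 2^2 *3^1*5^2 * 7^1*37^1*683^1*6733^1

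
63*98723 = 6219549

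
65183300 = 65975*988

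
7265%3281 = 703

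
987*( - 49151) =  - 48512037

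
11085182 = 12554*883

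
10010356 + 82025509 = 92035865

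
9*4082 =36738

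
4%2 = 0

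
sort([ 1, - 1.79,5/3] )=[ - 1.79, 1, 5/3]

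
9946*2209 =21970714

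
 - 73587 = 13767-87354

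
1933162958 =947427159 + 985735799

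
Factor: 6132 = 2^2*3^1 *7^1*73^1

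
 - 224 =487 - 711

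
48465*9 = 436185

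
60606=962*63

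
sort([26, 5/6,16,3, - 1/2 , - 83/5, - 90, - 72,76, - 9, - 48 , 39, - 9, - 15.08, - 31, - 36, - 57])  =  [ - 90, - 72,  -  57, - 48, - 36,-31, - 83/5, - 15.08 , -9, - 9, - 1/2,5/6,3 , 16, 26, 39,76 ]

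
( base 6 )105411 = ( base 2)10001100101111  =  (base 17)1e2e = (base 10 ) 9007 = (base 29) AKH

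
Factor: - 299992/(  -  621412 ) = 2^1*7^1* 29^( - 1) = 14/29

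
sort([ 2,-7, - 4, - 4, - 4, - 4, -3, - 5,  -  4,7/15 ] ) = [ - 7, - 5, - 4, - 4, - 4, - 4, - 4, - 3,7/15, 2] 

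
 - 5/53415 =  - 1/10683 = - 0.00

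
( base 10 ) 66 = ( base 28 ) 2A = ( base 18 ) 3C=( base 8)102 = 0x42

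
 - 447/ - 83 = 5  +  32/83 = 5.39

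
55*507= 27885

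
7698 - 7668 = 30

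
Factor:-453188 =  - 2^2*19^1*67^1*89^1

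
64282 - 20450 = 43832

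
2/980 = 1/490 = 0.00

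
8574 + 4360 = 12934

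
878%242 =152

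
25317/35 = 723+12/35  =  723.34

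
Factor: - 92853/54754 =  - 2^( - 1) * 3^3 * 7^( - 1)  *  19^1 * 181^1*3911^( - 1) 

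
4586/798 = 5+298/399 = 5.75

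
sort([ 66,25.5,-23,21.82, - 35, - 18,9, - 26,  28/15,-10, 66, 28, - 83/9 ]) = [ -35, - 26, - 23, - 18, - 10,-83/9 , 28/15, 9, 21.82, 25.5,28,66,66]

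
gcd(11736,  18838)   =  2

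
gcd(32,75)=1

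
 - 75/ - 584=75/584 = 0.13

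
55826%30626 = 25200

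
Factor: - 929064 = - 2^3 * 3^1*38711^1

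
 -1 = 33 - 34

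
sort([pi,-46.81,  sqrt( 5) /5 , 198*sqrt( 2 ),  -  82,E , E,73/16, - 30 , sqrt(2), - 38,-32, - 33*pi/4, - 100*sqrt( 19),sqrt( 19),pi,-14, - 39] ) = [-100*sqrt(19), - 82 ,-46.81,-39, - 38, - 32, - 30,-33 *pi/4, - 14, sqrt(5) /5,sqrt(2) , E, E,pi,pi,sqrt(19) , 73/16,  198*sqrt( 2)] 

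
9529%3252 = 3025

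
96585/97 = 995+70/97 =995.72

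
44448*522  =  23201856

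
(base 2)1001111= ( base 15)54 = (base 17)4B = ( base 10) 79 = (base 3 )2221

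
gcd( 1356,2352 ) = 12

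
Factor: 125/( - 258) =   -  2^(-1)  *  3^(-1)*5^3*43^(-1 )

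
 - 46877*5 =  - 234385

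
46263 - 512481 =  - 466218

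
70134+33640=103774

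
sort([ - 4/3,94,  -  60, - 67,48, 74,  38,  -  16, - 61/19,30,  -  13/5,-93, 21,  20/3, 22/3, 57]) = [- 93, - 67, - 60,  -  16 , - 61/19,- 13/5,  -  4/3 , 20/3,22/3 , 21,  30, 38 , 48, 57,  74 , 94 ] 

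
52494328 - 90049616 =-37555288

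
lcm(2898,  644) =5796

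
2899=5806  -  2907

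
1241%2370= 1241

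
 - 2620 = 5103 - 7723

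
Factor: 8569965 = 3^1*5^1*571331^1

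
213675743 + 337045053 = 550720796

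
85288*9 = 767592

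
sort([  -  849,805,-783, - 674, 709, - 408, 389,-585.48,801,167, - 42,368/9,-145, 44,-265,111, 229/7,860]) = [ -849, - 783, - 674,-585.48, - 408, - 265, - 145,-42,229/7, 368/9, 44,111,167, 389, 709,801,805 , 860]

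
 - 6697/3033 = -6697/3033 = -2.21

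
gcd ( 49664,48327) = 1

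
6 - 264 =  - 258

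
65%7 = 2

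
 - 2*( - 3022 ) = 6044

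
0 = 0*78643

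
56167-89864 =-33697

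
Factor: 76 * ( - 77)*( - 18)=105336 = 2^3*3^2*7^1*11^1*19^1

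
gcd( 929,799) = 1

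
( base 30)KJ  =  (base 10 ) 619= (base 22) 163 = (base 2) 1001101011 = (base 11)513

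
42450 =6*7075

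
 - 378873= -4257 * 89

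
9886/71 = 9886/71 =139.24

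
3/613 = 3/613 = 0.00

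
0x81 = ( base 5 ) 1004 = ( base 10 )129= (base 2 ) 10000001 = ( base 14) 93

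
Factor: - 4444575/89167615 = - 3^1*5^1*19^1*103^( - 1) *3119^1*173141^ (- 1) = - 888915/17833523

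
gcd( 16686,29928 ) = 6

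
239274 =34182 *7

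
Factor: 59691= 3^1 *101^1*197^1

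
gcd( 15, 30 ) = 15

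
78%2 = 0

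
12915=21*615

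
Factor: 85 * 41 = 5^1 * 17^1*41^1 = 3485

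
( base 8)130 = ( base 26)3A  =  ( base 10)88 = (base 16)58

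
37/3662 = 37/3662 = 0.01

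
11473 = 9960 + 1513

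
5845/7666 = 5845/7666 = 0.76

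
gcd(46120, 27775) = 5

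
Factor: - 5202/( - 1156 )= 2^( - 1)*3^2= 9/2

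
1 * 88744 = 88744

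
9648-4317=5331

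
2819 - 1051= 1768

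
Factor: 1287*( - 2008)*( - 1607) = 4152963672 = 2^3 * 3^2*11^1*13^1*251^1*1607^1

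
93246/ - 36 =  - 2591+5/6 =- 2590.17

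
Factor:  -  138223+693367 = 555144 =2^3*3^1*23131^1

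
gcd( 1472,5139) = 1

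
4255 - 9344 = - 5089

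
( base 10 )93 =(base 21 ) 49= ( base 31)30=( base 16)5d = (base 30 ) 33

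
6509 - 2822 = 3687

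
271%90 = 1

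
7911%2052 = 1755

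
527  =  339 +188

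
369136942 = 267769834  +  101367108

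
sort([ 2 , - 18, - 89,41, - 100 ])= [ - 100, - 89, - 18 , 2, 41 ]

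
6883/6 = 6883/6 =1147.17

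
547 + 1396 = 1943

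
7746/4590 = 1291/765=1.69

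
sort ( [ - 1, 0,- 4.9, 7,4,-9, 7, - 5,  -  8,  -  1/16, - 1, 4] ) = [ - 9, - 8, - 5, - 4.9,-1, - 1, - 1/16,0, 4,4,7,7]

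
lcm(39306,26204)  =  78612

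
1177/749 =1+4/7 = 1.57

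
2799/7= 399 + 6/7  =  399.86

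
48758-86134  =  -37376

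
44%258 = 44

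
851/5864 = 851/5864 = 0.15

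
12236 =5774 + 6462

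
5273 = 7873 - 2600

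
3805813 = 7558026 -3752213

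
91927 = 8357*11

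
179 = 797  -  618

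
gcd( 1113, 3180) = 159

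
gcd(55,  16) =1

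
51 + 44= 95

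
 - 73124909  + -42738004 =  - 115862913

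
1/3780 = 1/3780=0.00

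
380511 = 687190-306679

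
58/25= 58/25 =2.32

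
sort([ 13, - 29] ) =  [-29,13]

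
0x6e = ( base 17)68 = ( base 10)110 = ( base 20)5a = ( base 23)4I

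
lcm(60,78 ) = 780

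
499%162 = 13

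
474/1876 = 237/938 = 0.25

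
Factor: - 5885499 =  - 3^1*1961833^1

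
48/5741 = 48/5741 = 0.01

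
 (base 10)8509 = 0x213D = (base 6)103221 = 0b10000100111101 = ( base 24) eid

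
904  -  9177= -8273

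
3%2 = 1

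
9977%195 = 32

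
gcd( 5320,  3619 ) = 7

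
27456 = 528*52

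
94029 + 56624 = 150653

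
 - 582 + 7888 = 7306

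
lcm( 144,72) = 144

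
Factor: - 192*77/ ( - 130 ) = 7392/65 = 2^5 * 3^1 * 5^( - 1) * 7^1* 11^1*13^( - 1 )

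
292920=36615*8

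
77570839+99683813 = 177254652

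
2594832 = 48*54059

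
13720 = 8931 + 4789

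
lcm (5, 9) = 45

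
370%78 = 58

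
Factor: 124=2^2*31^1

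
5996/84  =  71 + 8/21 = 71.38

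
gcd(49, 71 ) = 1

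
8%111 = 8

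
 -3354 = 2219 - 5573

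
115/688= 115/688 = 0.17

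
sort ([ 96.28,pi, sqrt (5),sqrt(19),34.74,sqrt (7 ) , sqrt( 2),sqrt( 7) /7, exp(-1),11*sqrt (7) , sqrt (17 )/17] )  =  [ sqrt(17 )/17,exp( - 1),sqrt (7) /7,sqrt(2) , sqrt( 5),sqrt( 7),pi,sqrt( 19),11*sqrt( 7 ),34.74, 96.28]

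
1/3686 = 1/3686 =0.00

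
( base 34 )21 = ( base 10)69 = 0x45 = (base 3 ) 2120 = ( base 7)126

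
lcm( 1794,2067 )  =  95082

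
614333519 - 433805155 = 180528364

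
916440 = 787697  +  128743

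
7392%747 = 669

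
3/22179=1/7393 = 0.00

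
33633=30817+2816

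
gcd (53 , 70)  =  1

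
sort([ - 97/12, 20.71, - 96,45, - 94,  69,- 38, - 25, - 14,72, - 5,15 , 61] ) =[-96,- 94,-38,  -  25, - 14, -97/12, - 5,15, 20.71 , 45,61, 69,72 ]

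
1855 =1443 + 412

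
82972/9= 82972/9 = 9219.11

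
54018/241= 54018/241 = 224.14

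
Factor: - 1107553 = -1107553^1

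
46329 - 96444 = - 50115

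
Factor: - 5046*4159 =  - 20986314 = - 2^1*3^1*29^2*4159^1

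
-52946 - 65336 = -118282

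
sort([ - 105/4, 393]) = [ - 105/4,  393]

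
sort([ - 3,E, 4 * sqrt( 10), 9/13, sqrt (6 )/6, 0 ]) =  [- 3, 0,sqrt( 6) /6,9/13, E,4 * sqrt( 10) ]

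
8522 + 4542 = 13064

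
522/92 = 5 + 31/46 = 5.67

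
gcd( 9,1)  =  1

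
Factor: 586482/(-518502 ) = -949/839 = - 13^1*73^1*839^( - 1 )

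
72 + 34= 106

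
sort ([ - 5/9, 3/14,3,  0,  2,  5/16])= [ - 5/9, 0,3/14, 5/16, 2, 3]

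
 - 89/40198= - 1 + 40109/40198 = - 0.00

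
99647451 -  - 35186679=134834130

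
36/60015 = 12/20005 = 0.00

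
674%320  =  34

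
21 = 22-1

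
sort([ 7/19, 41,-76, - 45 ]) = [ - 76,-45, 7/19,41] 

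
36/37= 36/37=0.97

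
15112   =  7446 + 7666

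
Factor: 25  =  5^2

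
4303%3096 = 1207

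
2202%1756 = 446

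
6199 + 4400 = 10599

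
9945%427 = 124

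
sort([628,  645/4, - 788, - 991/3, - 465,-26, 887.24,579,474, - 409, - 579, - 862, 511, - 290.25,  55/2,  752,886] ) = [ - 862,-788, - 579,  -  465 ,- 409, - 991/3, - 290.25,-26,55/2, 645/4, 474,511,579,628, 752,886,887.24] 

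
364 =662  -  298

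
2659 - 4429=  - 1770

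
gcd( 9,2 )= 1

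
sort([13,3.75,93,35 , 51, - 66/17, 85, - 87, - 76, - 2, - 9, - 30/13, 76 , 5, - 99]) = [ - 99 , - 87, - 76, - 9, - 66/17, - 30/13, - 2,3.75,5,  13, 35, 51, 76, 85,93]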